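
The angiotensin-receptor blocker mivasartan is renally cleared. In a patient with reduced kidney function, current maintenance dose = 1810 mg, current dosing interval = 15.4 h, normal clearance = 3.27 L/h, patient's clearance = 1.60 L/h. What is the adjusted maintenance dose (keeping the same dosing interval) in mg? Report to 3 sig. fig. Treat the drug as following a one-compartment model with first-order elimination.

To keep the same average steady-state level, dosing rate must scale with clearance.
CL ratio = 1.60 / 3.27 = 0.4893
New dose (same interval) = 1810 × 0.4893 = 885.6 mg

886 mg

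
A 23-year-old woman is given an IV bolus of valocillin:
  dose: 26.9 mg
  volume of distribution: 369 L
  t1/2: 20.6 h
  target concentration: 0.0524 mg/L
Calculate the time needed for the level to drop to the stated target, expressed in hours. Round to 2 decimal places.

9.81 h

C₀ = Dose / Vd = 26.90 / 369 = 0.07290 mg/L
k = ln2 / t½ = 0.693147 / 20.6 = 0.03365 h⁻¹
t = ln(C₀ / C) / k = ln(0.07290 / 0.0524) / 0.03365
  = ln(1.391) / 0.03365 = 0.3300 / 0.03365 = 9.807 h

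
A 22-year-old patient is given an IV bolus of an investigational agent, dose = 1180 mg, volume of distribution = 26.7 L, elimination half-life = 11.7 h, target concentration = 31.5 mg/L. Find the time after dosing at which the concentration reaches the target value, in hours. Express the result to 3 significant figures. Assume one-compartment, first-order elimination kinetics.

C₀ = Dose / Vd = 1180 / 26.7 = 44.19 mg/L
k = ln2 / t½ = 0.693147 / 11.7 = 0.05924 h⁻¹
t = ln(C₀ / C) / k = ln(44.19 / 31.5) / 0.05924
  = ln(1.403) / 0.05924 = 0.3386 / 0.05924 = 5.716 h

5.72 h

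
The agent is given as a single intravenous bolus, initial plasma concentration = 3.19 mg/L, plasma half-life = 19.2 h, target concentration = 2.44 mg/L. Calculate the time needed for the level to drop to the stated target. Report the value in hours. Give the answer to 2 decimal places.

k = ln2 / t½ = 0.693147 / 19.2 = 0.03610 h⁻¹
t = ln(C₀ / C) / k = ln(3.190 / 2.44) / 0.03610
  = ln(1.307) / 0.03610 = 0.2677 / 0.03610 = 7.416 h

7.42 h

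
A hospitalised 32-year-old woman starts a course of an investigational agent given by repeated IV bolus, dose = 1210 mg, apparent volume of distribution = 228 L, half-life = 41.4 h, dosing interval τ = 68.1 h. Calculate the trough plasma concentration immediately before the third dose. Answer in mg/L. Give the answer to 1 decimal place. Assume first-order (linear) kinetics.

2.2 mg/L

C₀ per dose = Dose / Vd = 1210 / 228 = 5.307 mg/L
k = ln2 / t½ = 0.693147 / 41.4 = 0.01674 h⁻¹
Fraction remaining after one interval: r = e^(−kτ) = e^(−0.01674 × 68.1) = 0.3198
Before dose 3, 2 doses have been given (aged 1τ, 2τ).
C_trough = C₀ × (r + r²) = 5.307 × (0.3198 + 0.1023) = 2.240 mg/L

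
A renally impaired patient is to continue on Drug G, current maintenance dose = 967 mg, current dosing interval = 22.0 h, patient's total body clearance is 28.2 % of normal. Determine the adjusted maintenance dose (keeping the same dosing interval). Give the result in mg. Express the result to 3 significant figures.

To keep the same average steady-state level, dosing rate must scale with clearance.
CL ratio = 28.2 / 100 = 0.2820
New dose (same interval) = 967 × 0.2820 = 272.7 mg

273 mg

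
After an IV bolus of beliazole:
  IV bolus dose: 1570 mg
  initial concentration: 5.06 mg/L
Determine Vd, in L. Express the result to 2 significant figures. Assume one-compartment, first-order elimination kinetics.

Vd = Dose / C₀ = 1570 / 5.06 = 310.3 L

310 L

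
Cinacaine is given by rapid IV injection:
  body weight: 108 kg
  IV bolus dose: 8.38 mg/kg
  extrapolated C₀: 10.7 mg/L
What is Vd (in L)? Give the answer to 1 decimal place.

Dose = 8.38 × 108 = 905.0 mg
Vd = Dose / C₀ = 905.0 / 10.7 = 84.58 L

84.6 L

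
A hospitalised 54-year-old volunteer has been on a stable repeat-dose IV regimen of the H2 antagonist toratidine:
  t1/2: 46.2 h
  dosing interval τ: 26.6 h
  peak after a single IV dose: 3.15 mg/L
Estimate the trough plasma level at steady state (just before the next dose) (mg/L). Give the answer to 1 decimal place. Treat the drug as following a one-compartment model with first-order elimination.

k = ln2 / t½ = 0.693147 / 46.2 = 0.01500 h⁻¹
e^(−kτ) = e^(−0.01500 × 26.6) = 0.6710
Accumulation ratio R = 1 / (1 − e^(−kτ)) = 1 / (1 − 0.6710) = 3.040
Steady-state trough = C₀ × R × e^(−kτ) = 3.15 × 3.040 × 0.6710 = 6.425 mg/L

6.4 mg/L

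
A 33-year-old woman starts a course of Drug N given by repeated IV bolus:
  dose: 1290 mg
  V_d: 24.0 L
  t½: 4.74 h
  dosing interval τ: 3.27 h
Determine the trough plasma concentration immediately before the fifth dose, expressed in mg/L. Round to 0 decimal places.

75 mg/L

C₀ per dose = Dose / Vd = 1290 / 24.0 = 53.75 mg/L
k = ln2 / t½ = 0.693147 / 4.74 = 0.1462 h⁻¹
Fraction remaining after one interval: r = e^(−kτ) = e^(−0.1462 × 3.27) = 0.6200
Before dose 5, 4 doses have been given (aged 1τ, 2τ, 3τ, 4τ).
C_trough = C₀ × (r + r² + … + r^4) = C₀ × r(1−r^4)/(1−r)
        = 53.75 × 0.6200 × (1 − 0.1478) / (1 − 0.6200) = 74.74 mg/L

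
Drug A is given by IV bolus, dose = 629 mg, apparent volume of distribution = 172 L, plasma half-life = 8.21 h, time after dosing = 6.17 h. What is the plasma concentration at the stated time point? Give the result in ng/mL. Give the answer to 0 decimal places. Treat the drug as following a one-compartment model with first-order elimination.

C₀ = Dose / Vd = 629.0 / 172 = 3.657 mg/L
k = ln2 / t½ = 0.693147 / 8.21 = 0.08443 h⁻¹
C = C₀ · e^(−k·t) = 3.657 × e^(−0.08443 × 6.17)
  = 3.657 × 0.5940 = 2.172 mg/L
Convert: 2.172 mg/L × 1000 = 2172 ng/mL

2172 ng/mL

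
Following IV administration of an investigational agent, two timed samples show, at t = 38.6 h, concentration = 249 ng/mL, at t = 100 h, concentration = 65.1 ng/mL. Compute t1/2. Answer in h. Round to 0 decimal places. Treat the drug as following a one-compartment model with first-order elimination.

32 h

k = ln(C₁/C₂) / (t₂ − t₁) = ln(249/65.1) / (100 − 38.6)
  = 1.342 / 61.40 = 0.02186 h⁻¹
t½ = ln2 / k = 0.693147 / 0.02186 = 31.71 h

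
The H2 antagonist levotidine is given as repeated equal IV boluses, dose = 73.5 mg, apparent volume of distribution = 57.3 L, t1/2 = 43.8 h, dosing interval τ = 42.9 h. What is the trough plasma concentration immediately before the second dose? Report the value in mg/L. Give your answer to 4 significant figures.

0.6506 mg/L

C₀ per dose = Dose / Vd = 73.5 / 57.3 = 1.283 mg/L
k = ln2 / t½ = 0.693147 / 43.8 = 0.01583 h⁻¹
Fraction remaining after one interval: r = e^(−kτ) = e^(−0.01583 × 42.9) = 0.5071
Before dose 2, 1 dose has been given (aged 1τ).
C_trough = C₀ × r = 1.283 × 0.5071 = 0.6506 mg/L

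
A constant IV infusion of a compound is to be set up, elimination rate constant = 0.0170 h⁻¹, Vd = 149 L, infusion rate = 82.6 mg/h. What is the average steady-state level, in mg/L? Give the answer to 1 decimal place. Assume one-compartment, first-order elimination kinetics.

CL = k × Vd = 0.01700 × 149 = 2.533 L/h
At steady state Css = R₀ / CL = 82.6 / 2.533 = 32.61 mg/L

32.6 mg/L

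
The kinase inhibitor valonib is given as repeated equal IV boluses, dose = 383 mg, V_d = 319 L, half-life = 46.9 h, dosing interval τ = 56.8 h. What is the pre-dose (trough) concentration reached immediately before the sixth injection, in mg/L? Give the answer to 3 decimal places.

0.899 mg/L

C₀ per dose = Dose / Vd = 383 / 319 = 1.201 mg/L
k = ln2 / t½ = 0.693147 / 46.9 = 0.01478 h⁻¹
Fraction remaining after one interval: r = e^(−kτ) = e^(−0.01478 × 56.8) = 0.4319
Before dose 6, 5 doses have been given (aged 1τ, 2τ, 3τ, 4τ, 5τ).
C_trough = C₀ × (r + r² + … + r^5) = C₀ × r(1−r^5)/(1−r)
        = 1.201 × 0.4319 × (1 − 0.01503) / (1 − 0.4319) = 0.8993 mg/L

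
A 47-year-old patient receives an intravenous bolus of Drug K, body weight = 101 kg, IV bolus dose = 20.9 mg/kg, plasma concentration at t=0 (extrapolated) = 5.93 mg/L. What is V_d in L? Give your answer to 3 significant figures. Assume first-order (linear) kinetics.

356 L

Dose = 20.9 × 101 = 2111 mg
Vd = Dose / C₀ = 2111 / 5.93 = 356.0 L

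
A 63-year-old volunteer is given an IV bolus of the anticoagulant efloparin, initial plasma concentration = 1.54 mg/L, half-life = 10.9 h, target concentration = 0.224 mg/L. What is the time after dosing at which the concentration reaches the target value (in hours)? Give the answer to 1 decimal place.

30.3 h

k = ln2 / t½ = 0.693147 / 10.9 = 0.06359 h⁻¹
t = ln(C₀ / C) / k = ln(1.540 / 0.224) / 0.06359
  = ln(6.875) / 0.06359 = 1.928 / 0.06359 = 30.32 h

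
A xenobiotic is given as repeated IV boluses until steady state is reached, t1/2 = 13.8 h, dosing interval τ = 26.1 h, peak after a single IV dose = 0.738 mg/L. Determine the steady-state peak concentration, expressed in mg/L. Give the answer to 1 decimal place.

k = ln2 / t½ = 0.693147 / 13.8 = 0.05023 h⁻¹
e^(−kτ) = e^(−0.05023 × 26.1) = 0.2695
Accumulation ratio R = 1 / (1 − e^(−kτ)) = 1 / (1 − 0.2695) = 1.369
Steady-state peak = C₀ × R = 0.738 × 1.369 = 1.010 mg/L

1.0 mg/L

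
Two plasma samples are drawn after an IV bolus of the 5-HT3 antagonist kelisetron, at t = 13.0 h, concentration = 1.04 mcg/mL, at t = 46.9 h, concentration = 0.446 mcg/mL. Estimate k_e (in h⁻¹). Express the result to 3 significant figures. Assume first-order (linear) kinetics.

k = ln(C₁/C₂) / (t₂ − t₁) = ln(1.04/0.446) / (46.9 − 13.0)
  = 0.8467 / 33.90 = 0.02498 h⁻¹

0.0250 h⁻¹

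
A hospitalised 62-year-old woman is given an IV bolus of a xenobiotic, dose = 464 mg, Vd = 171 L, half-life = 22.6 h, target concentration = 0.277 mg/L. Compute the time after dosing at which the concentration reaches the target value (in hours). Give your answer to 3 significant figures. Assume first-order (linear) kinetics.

74.4 h

C₀ = Dose / Vd = 464.0 / 171 = 2.713 mg/L
k = ln2 / t½ = 0.693147 / 22.6 = 0.03067 h⁻¹
t = ln(C₀ / C) / k = ln(2.713 / 0.277) / 0.03067
  = ln(9.794) / 0.03067 = 2.282 / 0.03067 = 74.40 h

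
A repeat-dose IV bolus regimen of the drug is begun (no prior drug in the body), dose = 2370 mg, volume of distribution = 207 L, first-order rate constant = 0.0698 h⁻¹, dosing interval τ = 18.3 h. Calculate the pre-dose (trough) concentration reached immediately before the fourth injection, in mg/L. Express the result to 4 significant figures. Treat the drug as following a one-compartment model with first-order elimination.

C₀ per dose = Dose / Vd = 2370 / 207 = 11.45 mg/L
Fraction remaining after one interval: r = e^(−kτ) = e^(−0.06980 × 18.3) = 0.2788
Before dose 4, 3 doses have been given (aged 1τ, 2τ, 3τ).
C_trough = C₀ × (r + r² + … + r^3) = C₀ × r(1−r^3)/(1−r)
        = 11.45 × 0.2788 × (1 − 0.02167) / (1 − 0.2788) = 4.330 mg/L

4.330 mg/L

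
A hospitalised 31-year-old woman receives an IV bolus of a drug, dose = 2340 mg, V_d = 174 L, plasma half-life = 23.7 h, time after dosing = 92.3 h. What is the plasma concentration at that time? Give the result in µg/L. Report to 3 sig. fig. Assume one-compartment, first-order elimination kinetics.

904 µg/L

C₀ = Dose / Vd = 2340 / 174 = 13.45 mg/L
k = ln2 / t½ = 0.693147 / 23.7 = 0.02925 h⁻¹
C = C₀ · e^(−k·t) = 13.45 × e^(−0.02925 × 92.3)
  = 13.45 × 0.06722 = 0.9041 mg/L
Convert: 0.9041 mg/L × 1000 = 904.1 µg/L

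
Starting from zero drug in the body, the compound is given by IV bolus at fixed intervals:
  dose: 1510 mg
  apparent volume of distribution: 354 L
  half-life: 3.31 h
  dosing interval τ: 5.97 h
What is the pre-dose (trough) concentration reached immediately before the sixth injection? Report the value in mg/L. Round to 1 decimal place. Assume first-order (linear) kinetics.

C₀ per dose = Dose / Vd = 1510 / 354 = 4.266 mg/L
k = ln2 / t½ = 0.693147 / 3.31 = 0.2094 h⁻¹
Fraction remaining after one interval: r = e^(−kτ) = e^(−0.2094 × 5.97) = 0.2865
Before dose 6, 5 doses have been given (aged 1τ, 2τ, 3τ, 4τ, 5τ).
C_trough = C₀ × (r + r² + … + r^5) = C₀ × r(1−r^5)/(1−r)
        = 4.266 × 0.2865 × (1 − 0.001930) / (1 − 0.2865) = 1.710 mg/L

1.7 mg/L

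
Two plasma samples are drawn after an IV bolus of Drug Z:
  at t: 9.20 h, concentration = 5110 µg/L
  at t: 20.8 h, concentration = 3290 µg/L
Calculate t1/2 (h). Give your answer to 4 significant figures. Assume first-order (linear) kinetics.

18.26 h

k = ln(C₁/C₂) / (t₂ − t₁) = ln(5110/3290) / (20.8 − 9.20)
  = 0.4403 / 11.60 = 0.03796 h⁻¹
t½ = ln2 / k = 0.693147 / 0.03796 = 18.26 h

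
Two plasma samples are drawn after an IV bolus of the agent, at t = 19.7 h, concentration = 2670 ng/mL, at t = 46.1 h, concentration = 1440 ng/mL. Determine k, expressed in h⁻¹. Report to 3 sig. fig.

0.0234 h⁻¹

k = ln(C₁/C₂) / (t₂ − t₁) = ln(2670/1440) / (46.1 − 19.7)
  = 0.6174 / 26.40 = 0.02339 h⁻¹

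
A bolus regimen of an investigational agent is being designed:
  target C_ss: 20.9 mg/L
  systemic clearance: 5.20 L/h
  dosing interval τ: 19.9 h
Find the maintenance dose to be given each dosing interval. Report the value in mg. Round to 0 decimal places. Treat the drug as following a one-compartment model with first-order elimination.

At steady state, Dose/τ = Css × CL.
Dose = Css × CL × τ = 20.9 × 5.200 × 19.9 = 2163 mg

2163 mg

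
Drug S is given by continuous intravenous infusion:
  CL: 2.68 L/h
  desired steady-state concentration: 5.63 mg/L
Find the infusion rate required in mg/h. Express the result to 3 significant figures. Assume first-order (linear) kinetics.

15.1 mg/h

At steady state, infusion rate R₀ = Css × CL = 5.63 × 2.680 = 15.09 mg/h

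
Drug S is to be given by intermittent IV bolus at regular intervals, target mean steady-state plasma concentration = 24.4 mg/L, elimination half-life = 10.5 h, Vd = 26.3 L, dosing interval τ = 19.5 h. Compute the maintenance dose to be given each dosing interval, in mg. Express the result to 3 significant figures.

k = ln2 / t½ = 0.693147 / 10.5 = 0.06601 h⁻¹
CL = k × Vd = 0.06601 × 26.3 = 1.736 L/h
At steady state, Dose/τ = Css × CL.
Dose = Css × CL × τ = 24.4 × 1.736 × 19.5 = 826.0 mg

826 mg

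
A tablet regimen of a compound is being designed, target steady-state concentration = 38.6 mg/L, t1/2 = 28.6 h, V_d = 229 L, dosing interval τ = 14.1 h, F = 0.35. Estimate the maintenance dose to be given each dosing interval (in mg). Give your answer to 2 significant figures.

8600 mg

k = ln2 / t½ = 0.693147 / 28.6 = 0.02424 h⁻¹
CL = k × Vd = 0.02424 × 229 = 5.551 L/h
At steady state, F × (Dose/τ) = Css × CL.
Dose = Css × CL × τ / F = 38.6 × 5.551 × 14.1 / 0.35 = 8632 mg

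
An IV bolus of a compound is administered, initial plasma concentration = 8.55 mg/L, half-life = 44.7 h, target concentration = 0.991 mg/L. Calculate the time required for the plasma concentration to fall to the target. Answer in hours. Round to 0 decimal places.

k = ln2 / t½ = 0.693147 / 44.7 = 0.01551 h⁻¹
t = ln(C₀ / C) / k = ln(8.550 / 0.991) / 0.01551
  = ln(8.628) / 0.01551 = 2.155 / 0.01551 = 138.9 h

139 h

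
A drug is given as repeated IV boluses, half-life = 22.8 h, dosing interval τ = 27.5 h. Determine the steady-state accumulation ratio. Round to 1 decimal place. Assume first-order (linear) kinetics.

k = ln2 / t½ = 0.693147 / 22.8 = 0.03040 h⁻¹
e^(−kτ) = e^(−0.03040 × 27.5) = 0.4334
Accumulation ratio R = 1 / (1 − e^(−kτ)) = 1 / (1 − 0.4334) = 1.765

1.8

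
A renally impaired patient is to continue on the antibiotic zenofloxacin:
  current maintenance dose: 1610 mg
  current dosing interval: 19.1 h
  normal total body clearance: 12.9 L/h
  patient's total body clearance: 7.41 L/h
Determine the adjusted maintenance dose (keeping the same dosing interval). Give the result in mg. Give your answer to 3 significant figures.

To keep the same average steady-state level, dosing rate must scale with clearance.
CL ratio = 7.41 / 12.9 = 0.5744
New dose (same interval) = 1610 × 0.5744 = 924.8 mg

925 mg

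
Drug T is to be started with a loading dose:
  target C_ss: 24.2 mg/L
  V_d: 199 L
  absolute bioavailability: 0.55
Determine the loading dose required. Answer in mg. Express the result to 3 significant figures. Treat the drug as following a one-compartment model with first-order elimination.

LD = Css × Vd / F = 24.2 × 199 / 0.55 = 8756 mg

8760 mg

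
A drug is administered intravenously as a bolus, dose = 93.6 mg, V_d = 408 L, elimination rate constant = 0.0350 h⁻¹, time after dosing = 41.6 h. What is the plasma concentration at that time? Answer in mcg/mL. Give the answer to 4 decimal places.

0.0535 mcg/mL

C₀ = Dose / Vd = 93.60 / 408 = 0.2294 mg/L
C = C₀ · e^(−k·t) = 0.2294 × e^(−0.03500 × 41.6)
  = 0.2294 × 0.2332 = 0.05350 mg/L
(0.05350 mg/L = 0.05350 mcg/mL)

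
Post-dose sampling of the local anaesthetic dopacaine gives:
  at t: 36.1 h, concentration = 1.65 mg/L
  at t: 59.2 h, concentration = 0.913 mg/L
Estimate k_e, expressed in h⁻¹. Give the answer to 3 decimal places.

k = ln(C₁/C₂) / (t₂ − t₁) = ln(1.65/0.913) / (59.2 − 36.1)
  = 0.5918 / 23.10 = 0.02562 h⁻¹

0.026 h⁻¹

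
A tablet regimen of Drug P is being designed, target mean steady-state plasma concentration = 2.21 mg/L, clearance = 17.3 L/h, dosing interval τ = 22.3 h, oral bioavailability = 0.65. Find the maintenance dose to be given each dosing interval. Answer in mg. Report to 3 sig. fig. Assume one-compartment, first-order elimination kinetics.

At steady state, F × (Dose/τ) = Css × CL.
Dose = Css × CL × τ / F = 2.21 × 17.30 × 22.3 / 0.65 = 1312 mg

1310 mg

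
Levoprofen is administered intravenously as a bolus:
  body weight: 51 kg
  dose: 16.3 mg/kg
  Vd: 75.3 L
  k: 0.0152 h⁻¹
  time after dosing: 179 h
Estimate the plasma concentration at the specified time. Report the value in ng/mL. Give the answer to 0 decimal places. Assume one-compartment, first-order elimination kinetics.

Total dose = 16.3 × 51 = 831.3 mg
C₀ = Dose / Vd = 831.3 / 75.3 = 11.04 mg/L
C = C₀ · e^(−k·t) = 11.04 × e^(−0.01520 × 179)
  = 11.04 × 0.06582 = 0.7267 mg/L
Convert: 0.7267 mg/L × 1000 = 726.7 ng/mL

727 ng/mL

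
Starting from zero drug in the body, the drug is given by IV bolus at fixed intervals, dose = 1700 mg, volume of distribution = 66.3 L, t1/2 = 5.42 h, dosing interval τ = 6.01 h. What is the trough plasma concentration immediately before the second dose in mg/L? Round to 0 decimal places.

C₀ per dose = Dose / Vd = 1700 / 66.3 = 25.64 mg/L
k = ln2 / t½ = 0.693147 / 5.42 = 0.1279 h⁻¹
Fraction remaining after one interval: r = e^(−kτ) = e^(−0.1279 × 6.01) = 0.4636
Before dose 2, 1 dose has been given (aged 1τ).
C_trough = C₀ × r = 25.64 × 0.4636 = 11.89 mg/L

12 mg/L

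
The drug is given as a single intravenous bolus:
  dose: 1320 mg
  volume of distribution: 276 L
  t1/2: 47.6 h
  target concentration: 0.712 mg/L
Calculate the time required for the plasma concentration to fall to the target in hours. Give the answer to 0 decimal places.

131 h

C₀ = Dose / Vd = 1320 / 276 = 4.783 mg/L
k = ln2 / t½ = 0.693147 / 47.6 = 0.01456 h⁻¹
t = ln(C₀ / C) / k = ln(4.783 / 0.712) / 0.01456
  = ln(6.718) / 0.01456 = 1.905 / 0.01456 = 130.8 h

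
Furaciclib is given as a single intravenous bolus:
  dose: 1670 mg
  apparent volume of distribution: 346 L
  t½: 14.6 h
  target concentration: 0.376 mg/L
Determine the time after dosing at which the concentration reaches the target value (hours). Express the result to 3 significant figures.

C₀ = Dose / Vd = 1670 / 346 = 4.827 mg/L
k = ln2 / t½ = 0.693147 / 14.6 = 0.04748 h⁻¹
t = ln(C₀ / C) / k = ln(4.827 / 0.376) / 0.04748
  = ln(12.84) / 0.04748 = 2.553 / 0.04748 = 53.77 h

53.8 h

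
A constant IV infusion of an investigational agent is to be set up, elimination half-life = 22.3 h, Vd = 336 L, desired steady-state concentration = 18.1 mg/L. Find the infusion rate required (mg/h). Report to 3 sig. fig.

189 mg/h

k = ln2 / t½ = 0.693147 / 22.3 = 0.03108 h⁻¹
CL = k × Vd = 0.03108 × 336 = 10.44 L/h
At steady state, infusion rate R₀ = Css × CL = 18.1 × 10.44 = 189.0 mg/h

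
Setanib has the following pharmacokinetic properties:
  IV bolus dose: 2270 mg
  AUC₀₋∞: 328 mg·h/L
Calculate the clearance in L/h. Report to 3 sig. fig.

6.92 L/h

CL = Dose / AUC = 2270 / 328 = 6.921 L/h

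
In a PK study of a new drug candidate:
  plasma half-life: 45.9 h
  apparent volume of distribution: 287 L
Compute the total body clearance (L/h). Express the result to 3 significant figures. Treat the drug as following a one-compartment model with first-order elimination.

k = ln2 / t½ = 0.693147 / 45.9 = 0.01510 h⁻¹
CL = k × Vd = 0.01510 × 287 = 4.334 L/h

4.33 L/h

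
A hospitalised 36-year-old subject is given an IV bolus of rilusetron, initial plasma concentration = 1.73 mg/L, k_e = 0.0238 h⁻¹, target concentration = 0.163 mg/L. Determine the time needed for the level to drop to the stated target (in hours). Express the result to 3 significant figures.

t = ln(C₀ / C) / k = ln(1.730 / 0.163) / 0.02380
  = ln(10.61) / 0.02380 = 2.362 / 0.02380 = 99.24 h

99.2 h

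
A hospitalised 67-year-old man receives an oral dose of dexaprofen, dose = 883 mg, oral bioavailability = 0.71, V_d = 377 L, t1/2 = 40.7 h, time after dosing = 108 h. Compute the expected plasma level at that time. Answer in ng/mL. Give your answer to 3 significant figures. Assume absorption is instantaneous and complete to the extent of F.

264 ng/mL

Amount reaching circulation = F × Dose = 0.71 × 883.0 = 626.9 mg
C₀ = F·Dose / Vd = 626.9 / 377 = 1.663 mg/L
k = ln2 / t½ = 0.693147 / 40.7 = 0.01703 h⁻¹
C = C₀ · e^(−k·t) = 1.663 × e^(−0.01703 × 108)
  = 1.663 × 0.1589 = 0.2643 mg/L
Convert: 0.2643 mg/L × 1000 = 264.3 ng/mL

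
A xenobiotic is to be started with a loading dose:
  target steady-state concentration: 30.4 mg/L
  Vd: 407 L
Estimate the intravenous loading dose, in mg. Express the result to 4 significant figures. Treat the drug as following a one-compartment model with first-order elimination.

LD = Css × Vd = 30.4 × 407 = 12370 mg

12370 mg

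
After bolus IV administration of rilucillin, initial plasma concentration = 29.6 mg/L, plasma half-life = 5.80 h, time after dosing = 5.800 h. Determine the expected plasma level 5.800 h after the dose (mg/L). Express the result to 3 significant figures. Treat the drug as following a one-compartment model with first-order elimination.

14.8 mg/L

k = ln2 / t½ = 0.693147 / 5.80 = 0.1195 h⁻¹
t / t½ = 5.800 / 5.80 = 1 half-lives
C = C₀ × (1/2)^1 = 29.60 × 0.5000 = 14.80 mg/L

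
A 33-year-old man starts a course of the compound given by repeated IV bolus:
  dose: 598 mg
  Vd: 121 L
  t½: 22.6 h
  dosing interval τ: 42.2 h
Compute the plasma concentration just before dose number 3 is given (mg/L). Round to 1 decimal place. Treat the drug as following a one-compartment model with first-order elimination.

C₀ per dose = Dose / Vd = 598 / 121 = 4.942 mg/L
k = ln2 / t½ = 0.693147 / 22.6 = 0.03067 h⁻¹
Fraction remaining after one interval: r = e^(−kτ) = e^(−0.03067 × 42.2) = 0.2741
Before dose 3, 2 doses have been given (aged 1τ, 2τ).
C_trough = C₀ × (r + r²) = 4.942 × (0.2741 + 0.07513) = 1.726 mg/L

1.7 mg/L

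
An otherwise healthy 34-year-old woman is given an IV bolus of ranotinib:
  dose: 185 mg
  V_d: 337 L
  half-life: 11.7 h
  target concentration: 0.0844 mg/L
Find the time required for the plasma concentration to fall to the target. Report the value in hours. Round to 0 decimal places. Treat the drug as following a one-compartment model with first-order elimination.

32 h

C₀ = Dose / Vd = 185.0 / 337 = 0.5490 mg/L
k = ln2 / t½ = 0.693147 / 11.7 = 0.05924 h⁻¹
t = ln(C₀ / C) / k = ln(0.5490 / 0.0844) / 0.05924
  = ln(6.505) / 0.05924 = 1.873 / 0.05924 = 31.62 h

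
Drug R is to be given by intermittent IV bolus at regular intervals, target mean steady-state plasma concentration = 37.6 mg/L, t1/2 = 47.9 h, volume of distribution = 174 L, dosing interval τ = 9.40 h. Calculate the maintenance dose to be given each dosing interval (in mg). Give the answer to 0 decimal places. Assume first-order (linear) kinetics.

890 mg

k = ln2 / t½ = 0.693147 / 47.9 = 0.01447 h⁻¹
CL = k × Vd = 0.01447 × 174 = 2.518 L/h
At steady state, Dose/τ = Css × CL.
Dose = Css × CL × τ = 37.6 × 2.518 × 9.40 = 890.0 mg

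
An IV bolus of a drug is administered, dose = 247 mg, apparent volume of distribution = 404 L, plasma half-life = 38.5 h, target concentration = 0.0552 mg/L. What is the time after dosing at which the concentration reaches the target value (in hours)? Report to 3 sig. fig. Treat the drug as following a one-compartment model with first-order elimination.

C₀ = Dose / Vd = 247.0 / 404 = 0.6114 mg/L
k = ln2 / t½ = 0.693147 / 38.5 = 0.01800 h⁻¹
t = ln(C₀ / C) / k = ln(0.6114 / 0.0552) / 0.01800
  = ln(11.08) / 0.01800 = 2.405 / 0.01800 = 133.6 h

134 h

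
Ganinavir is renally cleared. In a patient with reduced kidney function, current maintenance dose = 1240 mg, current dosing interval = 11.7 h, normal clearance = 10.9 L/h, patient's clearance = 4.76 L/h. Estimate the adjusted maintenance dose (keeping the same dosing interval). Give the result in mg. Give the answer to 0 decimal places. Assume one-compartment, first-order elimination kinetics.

To keep the same average steady-state level, dosing rate must scale with clearance.
CL ratio = 4.76 / 10.9 = 0.4367
New dose (same interval) = 1240 × 0.4367 = 541.5 mg

542 mg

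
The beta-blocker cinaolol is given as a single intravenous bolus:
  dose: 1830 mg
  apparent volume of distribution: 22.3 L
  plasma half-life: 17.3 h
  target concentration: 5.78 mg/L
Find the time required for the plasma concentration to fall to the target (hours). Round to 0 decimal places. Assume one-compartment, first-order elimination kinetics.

66 h

C₀ = Dose / Vd = 1830 / 22.3 = 82.06 mg/L
k = ln2 / t½ = 0.693147 / 17.3 = 0.04007 h⁻¹
t = ln(C₀ / C) / k = ln(82.06 / 5.78) / 0.04007
  = ln(14.20) / 0.04007 = 2.653 / 0.04007 = 66.21 h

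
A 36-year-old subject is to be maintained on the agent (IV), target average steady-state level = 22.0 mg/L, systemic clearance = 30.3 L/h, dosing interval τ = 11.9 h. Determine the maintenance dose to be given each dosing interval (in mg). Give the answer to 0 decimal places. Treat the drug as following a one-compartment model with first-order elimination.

At steady state, Dose/τ = Css × CL.
Dose = Css × CL × τ = 22.0 × 30.30 × 11.9 = 7933 mg

7933 mg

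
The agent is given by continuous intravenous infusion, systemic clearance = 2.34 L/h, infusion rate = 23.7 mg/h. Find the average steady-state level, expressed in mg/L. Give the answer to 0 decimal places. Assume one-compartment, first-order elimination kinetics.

At steady state Css = R₀ / CL = 23.7 / 2.340 = 10.13 mg/L

10 mg/L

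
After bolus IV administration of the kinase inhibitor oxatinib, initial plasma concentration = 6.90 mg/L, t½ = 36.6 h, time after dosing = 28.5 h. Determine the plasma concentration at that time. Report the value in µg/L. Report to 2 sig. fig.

4000 µg/L

k = ln2 / t½ = 0.693147 / 36.6 = 0.01894 h⁻¹
C = C₀ · e^(−k·t) = 6.900 × e^(−0.01894 × 28.5)
  = 6.900 × 0.5829 = 4.022 mg/L
Convert: 4.022 mg/L × 1000 = 4022 µg/L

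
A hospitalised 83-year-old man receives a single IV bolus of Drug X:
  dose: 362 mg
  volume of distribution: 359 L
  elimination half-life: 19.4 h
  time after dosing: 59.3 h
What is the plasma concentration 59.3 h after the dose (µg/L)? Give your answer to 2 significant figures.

C₀ = Dose / Vd = 362.0 / 359 = 1.008 mg/L
k = ln2 / t½ = 0.693147 / 19.4 = 0.03573 h⁻¹
C = C₀ · e^(−k·t) = 1.008 × e^(−0.03573 × 59.3)
  = 1.008 × 0.1202 = 0.1212 mg/L
Convert: 0.1212 mg/L × 1000 = 121.2 µg/L

120 µg/L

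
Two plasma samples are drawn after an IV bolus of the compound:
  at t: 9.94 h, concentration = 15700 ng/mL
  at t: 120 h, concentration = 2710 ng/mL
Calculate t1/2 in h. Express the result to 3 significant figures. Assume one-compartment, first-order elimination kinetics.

k = ln(C₁/C₂) / (t₂ − t₁) = ln(15700/2710) / (120 − 9.94)
  = 1.757 / 110.1 = 0.01596 h⁻¹
t½ = ln2 / k = 0.693147 / 0.01596 = 43.43 h

43.4 h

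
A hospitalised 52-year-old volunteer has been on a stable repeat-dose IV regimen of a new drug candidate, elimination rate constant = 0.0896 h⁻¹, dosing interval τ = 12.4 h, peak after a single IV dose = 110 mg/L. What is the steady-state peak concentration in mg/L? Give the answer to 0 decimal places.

164 mg/L

e^(−kτ) = e^(−0.08960 × 12.4) = 0.3292
Accumulation ratio R = 1 / (1 − e^(−kτ)) = 1 / (1 − 0.3292) = 1.491
Steady-state peak = C₀ × R = 110 × 1.491 = 164.0 mg/L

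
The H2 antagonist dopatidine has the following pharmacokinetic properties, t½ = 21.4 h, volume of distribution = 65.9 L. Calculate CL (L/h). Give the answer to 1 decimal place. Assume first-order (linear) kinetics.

k = ln2 / t½ = 0.693147 / 21.4 = 0.03239 h⁻¹
CL = k × Vd = 0.03239 × 65.9 = 2.135 L/h

2.1 L/h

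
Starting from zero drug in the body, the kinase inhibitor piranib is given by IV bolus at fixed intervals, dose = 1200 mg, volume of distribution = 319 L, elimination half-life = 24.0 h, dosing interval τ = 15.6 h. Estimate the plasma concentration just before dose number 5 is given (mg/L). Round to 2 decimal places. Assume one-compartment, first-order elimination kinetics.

5.52 mg/L

C₀ per dose = Dose / Vd = 1200 / 319 = 3.762 mg/L
k = ln2 / t½ = 0.693147 / 24.0 = 0.02888 h⁻¹
Fraction remaining after one interval: r = e^(−kτ) = e^(−0.02888 × 15.6) = 0.6373
Before dose 5, 4 doses have been given (aged 1τ, 2τ, 3τ, 4τ).
C_trough = C₀ × (r + r² + … + r^4) = C₀ × r(1−r^4)/(1−r)
        = 3.762 × 0.6373 × (1 − 0.1650) / (1 − 0.6373) = 5.520 mg/L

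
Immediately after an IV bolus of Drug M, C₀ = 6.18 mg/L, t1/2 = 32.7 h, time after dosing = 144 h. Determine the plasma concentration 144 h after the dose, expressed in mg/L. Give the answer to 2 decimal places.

0.29 mg/L

k = ln2 / t½ = 0.693147 / 32.7 = 0.02120 h⁻¹
C = C₀ · e^(−k·t) = 6.180 × e^(−0.02120 × 144)
  = 6.180 × 0.04723 = 0.2919 mg/L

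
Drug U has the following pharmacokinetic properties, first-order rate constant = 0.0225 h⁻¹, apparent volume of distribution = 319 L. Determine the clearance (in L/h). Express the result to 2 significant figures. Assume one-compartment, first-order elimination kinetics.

CL = k × Vd = 0.0225 × 319 = 7.178 L/h

7.2 L/h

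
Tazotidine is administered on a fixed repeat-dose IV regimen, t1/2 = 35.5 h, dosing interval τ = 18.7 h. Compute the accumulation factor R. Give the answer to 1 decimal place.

3.3

k = ln2 / t½ = 0.693147 / 35.5 = 0.01953 h⁻¹
e^(−kτ) = e^(−0.01953 × 18.7) = 0.6941
Accumulation ratio R = 1 / (1 − e^(−kτ)) = 1 / (1 − 0.6941) = 3.269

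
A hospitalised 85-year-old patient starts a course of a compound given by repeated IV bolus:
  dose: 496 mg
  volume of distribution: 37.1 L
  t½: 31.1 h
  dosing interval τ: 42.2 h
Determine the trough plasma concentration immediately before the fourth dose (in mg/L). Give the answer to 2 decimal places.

8.05 mg/L

C₀ per dose = Dose / Vd = 496 / 37.1 = 13.37 mg/L
k = ln2 / t½ = 0.693147 / 31.1 = 0.02229 h⁻¹
Fraction remaining after one interval: r = e^(−kτ) = e^(−0.02229 × 42.2) = 0.3904
Before dose 4, 3 doses have been given (aged 1τ, 2τ, 3τ).
C_trough = C₀ × (r + r² + … + r^3) = C₀ × r(1−r^3)/(1−r)
        = 13.37 × 0.3904 × (1 − 0.05950) / (1 − 0.3904) = 8.053 mg/L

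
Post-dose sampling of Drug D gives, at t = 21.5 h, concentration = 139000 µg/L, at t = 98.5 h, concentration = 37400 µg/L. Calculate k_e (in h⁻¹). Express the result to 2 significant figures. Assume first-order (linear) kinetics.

k = ln(C₁/C₂) / (t₂ − t₁) = ln(139000/37400) / (98.5 − 21.5)
  = 1.313 / 77.00 = 0.01705 h⁻¹

0.017 h⁻¹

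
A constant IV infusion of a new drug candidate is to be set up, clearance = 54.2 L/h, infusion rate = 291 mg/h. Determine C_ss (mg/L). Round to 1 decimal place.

At steady state Css = R₀ / CL = 291 / 54.20 = 5.369 mg/L

5.4 mg/L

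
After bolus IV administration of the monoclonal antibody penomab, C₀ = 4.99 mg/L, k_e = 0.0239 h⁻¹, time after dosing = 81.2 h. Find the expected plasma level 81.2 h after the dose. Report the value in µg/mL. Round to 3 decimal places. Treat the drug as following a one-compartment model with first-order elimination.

0.717 µg/mL

C = C₀ · e^(−k·t) = 4.990 × e^(−0.02390 × 81.2)
  = 4.990 × 0.1436 = 0.7166 mg/L
(0.7166 mg/L = 0.7166 µg/mL)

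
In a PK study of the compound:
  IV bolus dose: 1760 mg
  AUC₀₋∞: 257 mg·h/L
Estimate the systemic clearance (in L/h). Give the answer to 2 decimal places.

6.85 L/h

CL = Dose / AUC = 1760 / 257 = 6.848 L/h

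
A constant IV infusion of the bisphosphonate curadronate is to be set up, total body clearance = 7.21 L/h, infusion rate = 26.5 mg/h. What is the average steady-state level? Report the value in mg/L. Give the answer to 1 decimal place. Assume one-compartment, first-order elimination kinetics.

At steady state Css = R₀ / CL = 26.5 / 7.210 = 3.675 mg/L

3.7 mg/L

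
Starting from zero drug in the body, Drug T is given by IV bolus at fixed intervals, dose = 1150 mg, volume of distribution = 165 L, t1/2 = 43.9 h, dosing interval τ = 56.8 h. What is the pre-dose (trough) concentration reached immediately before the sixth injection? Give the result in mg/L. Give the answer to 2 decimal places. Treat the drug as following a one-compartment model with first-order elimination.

4.75 mg/L

C₀ per dose = Dose / Vd = 1150 / 165 = 6.970 mg/L
k = ln2 / t½ = 0.693147 / 43.9 = 0.01579 h⁻¹
Fraction remaining after one interval: r = e^(−kτ) = e^(−0.01579 × 56.8) = 0.4078
Before dose 6, 5 doses have been given (aged 1τ, 2τ, 3τ, 4τ, 5τ).
C_trough = C₀ × (r + r² + … + r^5) = C₀ × r(1−r^5)/(1−r)
        = 6.970 × 0.4078 × (1 − 0.01128) / (1 − 0.4078) = 4.746 mg/L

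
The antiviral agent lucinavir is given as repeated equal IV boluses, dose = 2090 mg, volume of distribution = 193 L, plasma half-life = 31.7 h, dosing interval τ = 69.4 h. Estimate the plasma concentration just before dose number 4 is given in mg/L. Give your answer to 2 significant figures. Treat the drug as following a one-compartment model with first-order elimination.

C₀ per dose = Dose / Vd = 2090 / 193 = 10.83 mg/L
k = ln2 / t½ = 0.693147 / 31.7 = 0.02187 h⁻¹
Fraction remaining after one interval: r = e^(−kτ) = e^(−0.02187 × 69.4) = 0.2192
Before dose 4, 3 doses have been given (aged 1τ, 2τ, 3τ).
C_trough = C₀ × (r + r² + … + r^3) = C₀ × r(1−r^3)/(1−r)
        = 10.83 × 0.2192 × (1 − 0.01053) / (1 − 0.2192) = 3.008 mg/L

3.0 mg/L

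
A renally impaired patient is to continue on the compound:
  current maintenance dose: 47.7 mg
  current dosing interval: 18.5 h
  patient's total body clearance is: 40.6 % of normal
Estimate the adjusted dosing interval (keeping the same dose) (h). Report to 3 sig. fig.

45.6 h

To keep the same average steady-state level, dosing rate must scale with clearance.
CL ratio = 40.6 / 100 = 0.4060
New interval (same dose) = 18.5 / 0.4060 = 45.57 h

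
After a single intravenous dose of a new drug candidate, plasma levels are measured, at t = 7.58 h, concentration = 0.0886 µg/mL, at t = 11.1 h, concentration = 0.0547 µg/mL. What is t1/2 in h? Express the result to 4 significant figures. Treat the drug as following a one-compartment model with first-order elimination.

5.059 h

k = ln(C₁/C₂) / (t₂ − t₁) = ln(0.0886/0.0547) / (11.1 − 7.58)
  = 0.4823 / 3.520 = 0.1370 h⁻¹
t½ = ln2 / k = 0.693147 / 0.1370 = 5.059 h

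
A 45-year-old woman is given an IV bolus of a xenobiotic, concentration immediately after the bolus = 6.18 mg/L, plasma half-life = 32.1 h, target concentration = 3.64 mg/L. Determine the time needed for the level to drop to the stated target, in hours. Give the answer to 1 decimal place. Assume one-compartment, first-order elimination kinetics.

24.5 h

k = ln2 / t½ = 0.693147 / 32.1 = 0.02159 h⁻¹
t = ln(C₀ / C) / k = ln(6.180 / 3.64) / 0.02159
  = ln(1.698) / 0.02159 = 0.5295 / 0.02159 = 24.53 h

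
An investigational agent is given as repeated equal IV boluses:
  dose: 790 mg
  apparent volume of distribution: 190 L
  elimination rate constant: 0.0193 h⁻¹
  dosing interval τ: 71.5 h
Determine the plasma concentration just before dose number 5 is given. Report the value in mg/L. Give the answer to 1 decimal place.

1.4 mg/L

C₀ per dose = Dose / Vd = 790 / 190 = 4.158 mg/L
Fraction remaining after one interval: r = e^(−kτ) = e^(−0.01930 × 71.5) = 0.2516
Before dose 5, 4 doses have been given (aged 1τ, 2τ, 3τ, 4τ).
C_trough = C₀ × (r + r² + … + r^4) = C₀ × r(1−r^4)/(1−r)
        = 4.158 × 0.2516 × (1 − 0.004007) / (1 − 0.2516) = 1.392 mg/L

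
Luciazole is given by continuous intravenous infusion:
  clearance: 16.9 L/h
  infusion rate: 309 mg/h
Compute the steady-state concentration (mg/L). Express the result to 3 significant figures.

At steady state Css = R₀ / CL = 309 / 16.90 = 18.28 mg/L

18.3 mg/L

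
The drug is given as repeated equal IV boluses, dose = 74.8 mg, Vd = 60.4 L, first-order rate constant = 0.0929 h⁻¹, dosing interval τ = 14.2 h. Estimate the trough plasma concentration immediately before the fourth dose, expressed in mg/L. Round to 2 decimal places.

C₀ per dose = Dose / Vd = 74.8 / 60.4 = 1.238 mg/L
Fraction remaining after one interval: r = e^(−kτ) = e^(−0.09290 × 14.2) = 0.2674
Before dose 4, 3 doses have been given (aged 1τ, 2τ, 3τ).
C_trough = C₀ × (r + r² + … + r^3) = C₀ × r(1−r^3)/(1−r)
        = 1.238 × 0.2674 × (1 − 0.01912) / (1 − 0.2674) = 0.4432 mg/L

0.44 mg/L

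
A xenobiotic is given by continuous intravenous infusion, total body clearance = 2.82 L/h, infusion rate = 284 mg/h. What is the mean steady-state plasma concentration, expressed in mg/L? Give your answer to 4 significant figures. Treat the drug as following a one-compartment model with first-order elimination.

At steady state Css = R₀ / CL = 284 / 2.820 = 100.7 mg/L

100.7 mg/L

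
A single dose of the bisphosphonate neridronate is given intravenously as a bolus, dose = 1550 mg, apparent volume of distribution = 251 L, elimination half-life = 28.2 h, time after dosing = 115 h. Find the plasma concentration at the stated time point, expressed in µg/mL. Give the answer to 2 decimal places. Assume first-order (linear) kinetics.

C₀ = Dose / Vd = 1550 / 251 = 6.175 mg/L
k = ln2 / t½ = 0.693147 / 28.2 = 0.02458 h⁻¹
C = C₀ · e^(−k·t) = 6.175 × e^(−0.02458 × 115)
  = 6.175 × 0.05921 = 0.3656 mg/L
(0.3656 mg/L = 0.3656 µg/mL)

0.37 µg/mL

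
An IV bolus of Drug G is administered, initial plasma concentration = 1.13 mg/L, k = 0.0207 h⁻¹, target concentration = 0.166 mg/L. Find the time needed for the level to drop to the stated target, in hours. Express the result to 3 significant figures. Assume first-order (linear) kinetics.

t = ln(C₀ / C) / k = ln(1.130 / 0.166) / 0.02070
  = ln(6.807) / 0.02070 = 1.918 / 0.02070 = 92.66 h

92.7 h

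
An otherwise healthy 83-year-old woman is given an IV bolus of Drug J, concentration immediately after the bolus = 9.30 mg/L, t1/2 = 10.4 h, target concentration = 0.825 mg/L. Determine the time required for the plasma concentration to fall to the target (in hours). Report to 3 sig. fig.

k = ln2 / t½ = 0.693147 / 10.4 = 0.06665 h⁻¹
t = ln(C₀ / C) / k = ln(9.300 / 0.825) / 0.06665
  = ln(11.27) / 0.06665 = 2.422 / 0.06665 = 36.34 h

36.3 h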